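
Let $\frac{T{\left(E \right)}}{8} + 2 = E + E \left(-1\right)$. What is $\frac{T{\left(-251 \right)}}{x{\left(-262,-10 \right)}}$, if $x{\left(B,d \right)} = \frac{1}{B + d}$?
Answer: $4352$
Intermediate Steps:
$T{\left(E \right)} = -16$ ($T{\left(E \right)} = -16 + 8 \left(E + E \left(-1\right)\right) = -16 + 8 \left(E - E\right) = -16 + 8 \cdot 0 = -16 + 0 = -16$)
$\frac{T{\left(-251 \right)}}{x{\left(-262,-10 \right)}} = - \frac{16}{\frac{1}{-262 - 10}} = - \frac{16}{\frac{1}{-272}} = - \frac{16}{- \frac{1}{272}} = \left(-16\right) \left(-272\right) = 4352$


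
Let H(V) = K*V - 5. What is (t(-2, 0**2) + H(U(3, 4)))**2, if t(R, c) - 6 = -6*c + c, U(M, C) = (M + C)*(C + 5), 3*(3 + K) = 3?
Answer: 15625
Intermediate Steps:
K = -2 (K = -3 + (1/3)*3 = -3 + 1 = -2)
U(M, C) = (5 + C)*(C + M) (U(M, C) = (C + M)*(5 + C) = (5 + C)*(C + M))
t(R, c) = 6 - 5*c (t(R, c) = 6 + (-6*c + c) = 6 - 5*c)
H(V) = -5 - 2*V (H(V) = -2*V - 5 = -5 - 2*V)
(t(-2, 0**2) + H(U(3, 4)))**2 = ((6 - 5*0**2) + (-5 - 2*(4**2 + 5*4 + 5*3 + 4*3)))**2 = ((6 - 5*0) + (-5 - 2*(16 + 20 + 15 + 12)))**2 = ((6 + 0) + (-5 - 2*63))**2 = (6 + (-5 - 126))**2 = (6 - 131)**2 = (-125)**2 = 15625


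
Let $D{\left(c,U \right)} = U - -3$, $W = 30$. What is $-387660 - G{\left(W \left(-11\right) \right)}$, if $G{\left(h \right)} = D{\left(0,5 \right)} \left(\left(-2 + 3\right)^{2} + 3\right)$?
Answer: $-387692$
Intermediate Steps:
$D{\left(c,U \right)} = 3 + U$ ($D{\left(c,U \right)} = U + 3 = 3 + U$)
$G{\left(h \right)} = 32$ ($G{\left(h \right)} = \left(3 + 5\right) \left(\left(-2 + 3\right)^{2} + 3\right) = 8 \left(1^{2} + 3\right) = 8 \left(1 + 3\right) = 8 \cdot 4 = 32$)
$-387660 - G{\left(W \left(-11\right) \right)} = -387660 - 32 = -387692$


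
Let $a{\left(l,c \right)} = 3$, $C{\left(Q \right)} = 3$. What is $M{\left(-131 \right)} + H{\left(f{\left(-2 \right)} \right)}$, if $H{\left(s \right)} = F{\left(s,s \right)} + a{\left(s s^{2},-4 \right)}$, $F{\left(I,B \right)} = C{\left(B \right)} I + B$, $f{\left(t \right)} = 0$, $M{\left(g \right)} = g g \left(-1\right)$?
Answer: $-17158$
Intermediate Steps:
$M{\left(g \right)} = - g^{2}$ ($M{\left(g \right)} = g^{2} \left(-1\right) = - g^{2}$)
$F{\left(I,B \right)} = B + 3 I$ ($F{\left(I,B \right)} = 3 I + B = B + 3 I$)
$H{\left(s \right)} = 3 + 4 s$ ($H{\left(s \right)} = \left(s + 3 s\right) + 3 = 4 s + 3 = 3 + 4 s$)
$M{\left(-131 \right)} + H{\left(f{\left(-2 \right)} \right)} = - \left(-131\right)^{2} + \left(3 + 4 \cdot 0\right) = \left(-1\right) 17161 + \left(3 + 0\right) = -17161 + 3 = -17158$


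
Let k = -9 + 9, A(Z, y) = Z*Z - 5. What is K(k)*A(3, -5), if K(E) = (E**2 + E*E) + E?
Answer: 0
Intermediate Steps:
A(Z, y) = -5 + Z**2 (A(Z, y) = Z**2 - 5 = -5 + Z**2)
k = 0
K(E) = E + 2*E**2 (K(E) = (E**2 + E**2) + E = 2*E**2 + E = E + 2*E**2)
K(k)*A(3, -5) = (0*(1 + 2*0))*(-5 + 3**2) = (0*(1 + 0))*(-5 + 9) = (0*1)*4 = 0*4 = 0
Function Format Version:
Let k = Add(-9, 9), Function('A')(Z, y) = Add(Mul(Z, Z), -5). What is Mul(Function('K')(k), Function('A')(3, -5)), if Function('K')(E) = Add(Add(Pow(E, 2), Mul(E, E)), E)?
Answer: 0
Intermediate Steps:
Function('A')(Z, y) = Add(-5, Pow(Z, 2)) (Function('A')(Z, y) = Add(Pow(Z, 2), -5) = Add(-5, Pow(Z, 2)))
k = 0
Function('K')(E) = Add(E, Mul(2, Pow(E, 2))) (Function('K')(E) = Add(Add(Pow(E, 2), Pow(E, 2)), E) = Add(Mul(2, Pow(E, 2)), E) = Add(E, Mul(2, Pow(E, 2))))
Mul(Function('K')(k), Function('A')(3, -5)) = Mul(Mul(0, Add(1, Mul(2, 0))), Add(-5, Pow(3, 2))) = Mul(Mul(0, Add(1, 0)), Add(-5, 9)) = Mul(Mul(0, 1), 4) = Mul(0, 4) = 0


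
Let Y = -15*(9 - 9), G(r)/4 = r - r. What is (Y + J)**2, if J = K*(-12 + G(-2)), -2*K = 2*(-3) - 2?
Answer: 2304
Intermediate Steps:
G(r) = 0 (G(r) = 4*(r - r) = 4*0 = 0)
K = 4 (K = -(2*(-3) - 2)/2 = -(-6 - 2)/2 = -1/2*(-8) = 4)
J = -48 (J = 4*(-12 + 0) = 4*(-12) = -48)
Y = 0 (Y = -15*0 = 0)
(Y + J)**2 = (0 - 48)**2 = (-48)**2 = 2304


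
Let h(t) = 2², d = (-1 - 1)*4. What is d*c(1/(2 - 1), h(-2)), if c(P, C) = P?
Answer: -8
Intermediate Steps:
d = -8 (d = -2*4 = -8)
h(t) = 4
d*c(1/(2 - 1), h(-2)) = -8/(2 - 1) = -8/1 = -8*1 = -8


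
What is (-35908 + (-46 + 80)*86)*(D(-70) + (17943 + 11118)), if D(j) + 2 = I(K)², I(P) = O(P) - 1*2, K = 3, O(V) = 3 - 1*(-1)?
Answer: -958613992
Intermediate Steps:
O(V) = 4 (O(V) = 3 + 1 = 4)
I(P) = 2 (I(P) = 4 - 1*2 = 4 - 2 = 2)
D(j) = 2 (D(j) = -2 + 2² = -2 + 4 = 2)
(-35908 + (-46 + 80)*86)*(D(-70) + (17943 + 11118)) = (-35908 + (-46 + 80)*86)*(2 + (17943 + 11118)) = (-35908 + 34*86)*(2 + 29061) = (-35908 + 2924)*29063 = -32984*29063 = -958613992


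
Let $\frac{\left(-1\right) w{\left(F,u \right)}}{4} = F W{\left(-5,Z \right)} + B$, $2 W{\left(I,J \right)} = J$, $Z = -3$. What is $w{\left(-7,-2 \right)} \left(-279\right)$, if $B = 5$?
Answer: $17298$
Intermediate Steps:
$W{\left(I,J \right)} = \frac{J}{2}$
$w{\left(F,u \right)} = -20 + 6 F$ ($w{\left(F,u \right)} = - 4 \left(F \frac{1}{2} \left(-3\right) + 5\right) = - 4 \left(F \left(- \frac{3}{2}\right) + 5\right) = - 4 \left(- \frac{3 F}{2} + 5\right) = - 4 \left(5 - \frac{3 F}{2}\right) = -20 + 6 F$)
$w{\left(-7,-2 \right)} \left(-279\right) = \left(-20 + 6 \left(-7\right)\right) \left(-279\right) = \left(-20 - 42\right) \left(-279\right) = \left(-62\right) \left(-279\right) = 17298$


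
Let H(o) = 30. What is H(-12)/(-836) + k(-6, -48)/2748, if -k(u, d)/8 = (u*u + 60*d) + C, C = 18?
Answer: 784077/95722 ≈ 8.1912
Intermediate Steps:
k(u, d) = -144 - 480*d - 8*u² (k(u, d) = -8*((u*u + 60*d) + 18) = -8*((u² + 60*d) + 18) = -8*(18 + u² + 60*d) = -144 - 480*d - 8*u²)
H(-12)/(-836) + k(-6, -48)/2748 = 30/(-836) + (-144 - 480*(-48) - 8*(-6)²)/2748 = 30*(-1/836) + (-144 + 23040 - 8*36)*(1/2748) = -15/418 + (-144 + 23040 - 288)*(1/2748) = -15/418 + 22608*(1/2748) = -15/418 + 1884/229 = 784077/95722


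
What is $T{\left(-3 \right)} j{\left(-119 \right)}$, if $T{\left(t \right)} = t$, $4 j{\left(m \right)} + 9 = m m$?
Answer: $-10614$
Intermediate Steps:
$j{\left(m \right)} = - \frac{9}{4} + \frac{m^{2}}{4}$ ($j{\left(m \right)} = - \frac{9}{4} + \frac{m m}{4} = - \frac{9}{4} + \frac{m^{2}}{4}$)
$T{\left(-3 \right)} j{\left(-119 \right)} = - 3 \left(- \frac{9}{4} + \frac{\left(-119\right)^{2}}{4}\right) = - 3 \left(- \frac{9}{4} + \frac{1}{4} \cdot 14161\right) = - 3 \left(- \frac{9}{4} + \frac{14161}{4}\right) = \left(-3\right) 3538 = -10614$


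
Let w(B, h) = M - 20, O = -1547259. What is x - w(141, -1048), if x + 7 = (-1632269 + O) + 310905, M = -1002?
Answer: -2867608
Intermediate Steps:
w(B, h) = -1022 (w(B, h) = -1002 - 20 = -1022)
x = -2868630 (x = -7 + ((-1632269 - 1547259) + 310905) = -7 + (-3179528 + 310905) = -7 - 2868623 = -2868630)
x - w(141, -1048) = -2868630 - 1*(-1022) = -2868630 + 1022 = -2867608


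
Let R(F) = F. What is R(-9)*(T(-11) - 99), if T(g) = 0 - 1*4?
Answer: 927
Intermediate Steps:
T(g) = -4 (T(g) = 0 - 4 = -4)
R(-9)*(T(-11) - 99) = -9*(-4 - 99) = -9*(-103) = 927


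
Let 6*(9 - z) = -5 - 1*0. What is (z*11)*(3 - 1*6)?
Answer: -649/2 ≈ -324.50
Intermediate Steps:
z = 59/6 (z = 9 - (-5 - 1*0)/6 = 9 - (-5 + 0)/6 = 9 - ⅙*(-5) = 9 + ⅚ = 59/6 ≈ 9.8333)
(z*11)*(3 - 1*6) = ((59/6)*11)*(3 - 1*6) = 649*(3 - 6)/6 = (649/6)*(-3) = -649/2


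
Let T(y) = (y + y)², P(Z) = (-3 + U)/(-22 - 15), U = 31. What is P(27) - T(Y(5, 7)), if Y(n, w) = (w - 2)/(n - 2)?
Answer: -3952/333 ≈ -11.868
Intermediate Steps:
Y(n, w) = (-2 + w)/(-2 + n)
P(Z) = -28/37 (P(Z) = (-3 + 31)/(-22 - 15) = 28/(-37) = 28*(-1/37) = -28/37)
T(y) = 4*y² (T(y) = (2*y)² = 4*y²)
P(27) - T(Y(5, 7)) = -28/37 - 4*((-2 + 7)/(-2 + 5))² = -28/37 - 4*(5/3)² = -28/37 - 4*25/9 = -28/37 - 1*100/9 = -28/37 - 100/9 = -3952/333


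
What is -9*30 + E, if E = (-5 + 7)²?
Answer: -266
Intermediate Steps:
E = 4 (E = 2² = 4)
-9*30 + E = -9*30 + 4 = -270 + 4 = -266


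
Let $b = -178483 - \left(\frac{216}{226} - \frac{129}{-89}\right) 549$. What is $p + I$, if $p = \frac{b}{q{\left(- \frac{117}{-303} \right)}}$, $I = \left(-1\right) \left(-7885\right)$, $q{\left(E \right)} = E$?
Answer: $- \frac{179543934137}{392223} \approx -4.5776 \cdot 10^{5}$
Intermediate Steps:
$I = 7885$
$b = - \frac{1808283292}{10057}$ ($b = -178483 - \left(216 \cdot \frac{1}{226} - - \frac{129}{89}\right) 549 = -178483 - \left(\frac{108}{113} + \frac{129}{89}\right) 549 = -178483 - \frac{24189}{10057} \cdot 549 = -178483 - \frac{13279761}{10057} = - \frac{1808283292}{10057} \approx -1.798 \cdot 10^{5}$)
$p = - \frac{182636612492}{392223}$ ($p = - \frac{1808283292}{10057 \left(- \frac{117}{-303}\right)} = - \frac{1808283292}{10057 \left(\left(-117\right) \left(- \frac{1}{303}\right)\right)} = - \frac{1808283292}{10057 \cdot \frac{39}{101}} = \left(- \frac{1808283292}{10057}\right) \frac{101}{39} = - \frac{182636612492}{392223} \approx -4.6565 \cdot 10^{5}$)
$p + I = - \frac{182636612492}{392223} + 7885 = - \frac{179543934137}{392223}$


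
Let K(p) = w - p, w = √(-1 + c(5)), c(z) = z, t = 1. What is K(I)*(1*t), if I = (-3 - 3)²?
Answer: -34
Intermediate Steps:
I = 36 (I = (-6)² = 36)
w = 2 (w = √(-1 + 5) = √4 = 2)
K(p) = 2 - p
K(I)*(1*t) = (2 - 1*36)*(1*1) = (2 - 36)*1 = -34*1 = -34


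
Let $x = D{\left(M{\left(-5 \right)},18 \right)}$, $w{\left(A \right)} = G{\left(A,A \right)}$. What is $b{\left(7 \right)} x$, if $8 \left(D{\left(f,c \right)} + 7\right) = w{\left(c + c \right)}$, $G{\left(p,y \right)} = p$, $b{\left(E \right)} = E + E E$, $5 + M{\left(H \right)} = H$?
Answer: $-140$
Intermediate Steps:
$M{\left(H \right)} = -5 + H$
$b{\left(E \right)} = E + E^{2}$
$w{\left(A \right)} = A$
$D{\left(f,c \right)} = -7 + \frac{c}{4}$ ($D{\left(f,c \right)} = -7 + \frac{c + c}{8} = -7 + \frac{2 c}{8} = -7 + \frac{c}{4}$)
$x = - \frac{5}{2}$ ($x = -7 + \frac{1}{4} \cdot 18 = -7 + \frac{9}{2} = - \frac{5}{2} \approx -2.5$)
$b{\left(7 \right)} x = 7 \left(1 + 7\right) \left(- \frac{5}{2}\right) = 7 \cdot 8 \left(- \frac{5}{2}\right) = 56 \left(- \frac{5}{2}\right) = -140$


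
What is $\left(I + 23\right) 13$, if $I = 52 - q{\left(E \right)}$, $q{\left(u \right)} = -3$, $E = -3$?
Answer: $1014$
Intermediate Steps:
$I = 55$ ($I = 52 - -3 = 52 + 3 = 55$)
$\left(I + 23\right) 13 = \left(55 + 23\right) 13 = 78 \cdot 13 = 1014$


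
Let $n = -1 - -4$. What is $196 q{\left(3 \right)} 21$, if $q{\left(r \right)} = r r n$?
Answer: $111132$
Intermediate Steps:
$n = 3$ ($n = -1 + 4 = 3$)
$q{\left(r \right)} = 3 r^{2}$ ($q{\left(r \right)} = r r 3 = r^{2} \cdot 3 = 3 r^{2}$)
$196 q{\left(3 \right)} 21 = 196 \cdot 3 \cdot 3^{2} \cdot 21 = 196 \cdot 3 \cdot 9 \cdot 21 = 196 \cdot 27 \cdot 21 = 196 \cdot 567 = 111132$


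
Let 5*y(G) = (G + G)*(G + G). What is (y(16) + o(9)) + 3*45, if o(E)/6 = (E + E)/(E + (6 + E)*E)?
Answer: 6811/20 ≈ 340.55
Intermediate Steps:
y(G) = 4*G**2/5 (y(G) = ((G + G)*(G + G))/5 = ((2*G)*(2*G))/5 = (4*G**2)/5 = 4*G**2/5)
o(E) = 12*E/(E + E*(6 + E)) (o(E) = 6*((E + E)/(E + (6 + E)*E)) = 6*((2*E)/(E + E*(6 + E))) = 6*(2*E/(E + E*(6 + E))) = 12*E/(E + E*(6 + E)))
(y(16) + o(9)) + 3*45 = ((4/5)*16**2 + 12/(7 + 9)) + 3*45 = ((4/5)*256 + 12/16) + 135 = (1024/5 + 12*(1/16)) + 135 = (1024/5 + 3/4) + 135 = 4111/20 + 135 = 6811/20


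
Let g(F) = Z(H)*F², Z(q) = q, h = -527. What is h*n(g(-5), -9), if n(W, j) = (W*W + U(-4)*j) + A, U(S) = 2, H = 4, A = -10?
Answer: -5255244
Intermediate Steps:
g(F) = 4*F²
n(W, j) = -10 + W² + 2*j (n(W, j) = (W*W + 2*j) - 10 = (W² + 2*j) - 10 = -10 + W² + 2*j)
h*n(g(-5), -9) = -527*(-10 + (4*(-5)²)² + 2*(-9)) = -527*(-10 + (4*25)² - 18) = -527*(-10 + 100² - 18) = -527*(-10 + 10000 - 18) = -527*9972 = -5255244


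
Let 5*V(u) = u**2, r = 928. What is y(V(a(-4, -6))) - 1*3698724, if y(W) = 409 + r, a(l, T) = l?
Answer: -3697387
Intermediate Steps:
V(u) = u**2/5
y(W) = 1337 (y(W) = 409 + 928 = 1337)
y(V(a(-4, -6))) - 1*3698724 = 1337 - 1*3698724 = 1337 - 3698724 = -3697387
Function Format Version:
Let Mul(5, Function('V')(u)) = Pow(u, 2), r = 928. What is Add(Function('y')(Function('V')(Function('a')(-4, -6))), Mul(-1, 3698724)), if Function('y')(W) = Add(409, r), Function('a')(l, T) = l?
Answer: -3697387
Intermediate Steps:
Function('V')(u) = Mul(Rational(1, 5), Pow(u, 2))
Function('y')(W) = 1337 (Function('y')(W) = Add(409, 928) = 1337)
Add(Function('y')(Function('V')(Function('a')(-4, -6))), Mul(-1, 3698724)) = Add(1337, Mul(-1, 3698724)) = Add(1337, -3698724) = -3697387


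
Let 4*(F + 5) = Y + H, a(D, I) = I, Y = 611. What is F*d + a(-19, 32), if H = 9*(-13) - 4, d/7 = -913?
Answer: -1501821/2 ≈ -7.5091e+5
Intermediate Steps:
d = -6391 (d = 7*(-913) = -6391)
H = -121 (H = -117 - 4 = -121)
F = 235/2 (F = -5 + (611 - 121)/4 = -5 + (1/4)*490 = -5 + 245/2 = 235/2 ≈ 117.50)
F*d + a(-19, 32) = (235/2)*(-6391) + 32 = -1501885/2 + 32 = -1501821/2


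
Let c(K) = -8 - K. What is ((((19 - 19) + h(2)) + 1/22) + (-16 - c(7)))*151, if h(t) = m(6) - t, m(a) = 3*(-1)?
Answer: -19781/22 ≈ -899.14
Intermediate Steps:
m(a) = -3
h(t) = -3 - t
((((19 - 19) + h(2)) + 1/22) + (-16 - c(7)))*151 = ((((19 - 19) + (-3 - 1*2)) + 1/22) + (-16 - (-8 - 1*7)))*151 = (((0 + (-3 - 2)) + 1/22) + (-16 - (-8 - 7)))*151 = (((0 - 5) + 1/22) + (-16 - 1*(-15)))*151 = ((-5 + 1/22) + (-16 + 15))*151 = (-109/22 - 1)*151 = -131/22*151 = -19781/22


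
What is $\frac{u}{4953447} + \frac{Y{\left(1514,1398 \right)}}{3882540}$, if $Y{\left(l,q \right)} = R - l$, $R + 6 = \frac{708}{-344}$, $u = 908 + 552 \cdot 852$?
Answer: $\frac{52229520119107}{551316075307560} \approx 0.094736$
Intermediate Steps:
$u = 471212$ ($u = 908 + 470304 = 471212$)
$R = - \frac{693}{86}$ ($R = -6 + \frac{708}{-344} = -6 + 708 \left(- \frac{1}{344}\right) = -6 - \frac{177}{86} = - \frac{693}{86} \approx -8.0581$)
$Y{\left(l,q \right)} = - \frac{693}{86} - l$
$\frac{u}{4953447} + \frac{Y{\left(1514,1398 \right)}}{3882540} = \frac{471212}{4953447} + \frac{- \frac{693}{86} - 1514}{3882540} = 471212 \cdot \frac{1}{4953447} + \left(- \frac{693}{86} - 1514\right) \frac{1}{3882540} = \frac{471212}{4953447} - \frac{130897}{333898440} = \frac{52229520119107}{551316075307560}$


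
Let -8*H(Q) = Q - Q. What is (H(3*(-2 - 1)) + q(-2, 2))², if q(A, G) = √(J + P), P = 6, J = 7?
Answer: 13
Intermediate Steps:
H(Q) = 0 (H(Q) = -(Q - Q)/8 = -⅛*0 = 0)
q(A, G) = √13 (q(A, G) = √(7 + 6) = √13)
(H(3*(-2 - 1)) + q(-2, 2))² = (0 + √13)² = (√13)² = 13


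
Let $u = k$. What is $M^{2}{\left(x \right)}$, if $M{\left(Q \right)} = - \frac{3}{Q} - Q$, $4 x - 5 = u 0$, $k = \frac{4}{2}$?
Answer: $\frac{5329}{400} \approx 13.322$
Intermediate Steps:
$k = 2$ ($k = 4 \cdot \frac{1}{2} = 2$)
$u = 2$
$x = \frac{5}{4}$ ($x = \frac{5}{4} + \frac{2 \cdot 0}{4} = \frac{5}{4} + \frac{1}{4} \cdot 0 = \frac{5}{4} + 0 = \frac{5}{4} \approx 1.25$)
$M{\left(Q \right)} = - Q - \frac{3}{Q}$
$M^{2}{\left(x \right)} = \left(\left(-1\right) \frac{5}{4} - \frac{3}{\frac{5}{4}}\right)^{2} = \left(- \frac{5}{4} - \frac{12}{5}\right)^{2} = \left(- \frac{73}{20}\right)^{2} = \frac{5329}{400}$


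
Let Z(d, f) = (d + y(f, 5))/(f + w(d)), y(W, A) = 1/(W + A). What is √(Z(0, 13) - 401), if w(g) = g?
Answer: I*√2439658/78 ≈ 20.025*I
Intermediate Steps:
y(W, A) = 1/(A + W)
Z(d, f) = (d + 1/(5 + f))/(d + f) (Z(d, f) = (d + 1/(5 + f))/(f + d) = (d + 1/(5 + f))/(d + f))
√(Z(0, 13) - 401) = √((1 + 0*(5 + 13))/((5 + 13)*(0 + 13)) - 401) = √((1 + 0*18)/(18*13) - 401) = √((1/18)*(1/13)*(1 + 0) - 401) = √((1/18)*(1/13)*1 - 401) = √(1/234 - 401) = √(-93833/234) = I*√2439658/78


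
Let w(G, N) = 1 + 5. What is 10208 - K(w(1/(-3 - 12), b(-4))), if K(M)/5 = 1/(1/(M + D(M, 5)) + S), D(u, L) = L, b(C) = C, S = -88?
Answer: 9871191/967 ≈ 10208.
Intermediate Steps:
w(G, N) = 6
K(M) = 5/(-88 + 1/(5 + M)) (K(M) = 5/(1/(M + 5) - 88) = 5/(1/(5 + M) - 88) = 5/(-88 + 1/(5 + M)))
10208 - K(w(1/(-3 - 12), b(-4))) = 10208 - 5*(5 + 6)/(-439 - 88*6) = 10208 - 5*11/(-439 - 528) = 10208 - 5*11/(-967) = 10208 - 5*(-1)*11/967 = 10208 - 1*(-55/967) = 10208 + 55/967 = 9871191/967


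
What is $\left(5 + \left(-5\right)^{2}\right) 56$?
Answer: $1680$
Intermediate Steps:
$\left(5 + \left(-5\right)^{2}\right) 56 = \left(5 + 25\right) 56 = 30 \cdot 56 = 1680$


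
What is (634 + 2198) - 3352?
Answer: -520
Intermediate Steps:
(634 + 2198) - 3352 = 2832 - 3352 = -520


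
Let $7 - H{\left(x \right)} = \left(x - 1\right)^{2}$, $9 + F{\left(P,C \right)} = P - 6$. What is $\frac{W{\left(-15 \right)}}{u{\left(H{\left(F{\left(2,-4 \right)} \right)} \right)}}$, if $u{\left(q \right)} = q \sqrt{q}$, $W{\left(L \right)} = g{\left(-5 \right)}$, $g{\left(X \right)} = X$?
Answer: $- \frac{5 i \sqrt{21}}{11907} \approx - 0.0019243 i$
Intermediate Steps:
$W{\left(L \right)} = -5$
$F{\left(P,C \right)} = -15 + P$ ($F{\left(P,C \right)} = -9 + \left(P - 6\right) = -9 + \left(-6 + P\right) = -15 + P$)
$H{\left(x \right)} = 7 - \left(-1 + x\right)^{2}$ ($H{\left(x \right)} = 7 - \left(x - 1\right)^{2} = 7 - \left(-1 + x\right)^{2}$)
$u{\left(q \right)} = q^{\frac{3}{2}}$
$\frac{W{\left(-15 \right)}}{u{\left(H{\left(F{\left(2,-4 \right)} \right)} \right)}} = - \frac{5}{\left(7 - \left(-1 + \left(-15 + 2\right)\right)^{2}\right)^{\frac{3}{2}}} = - \frac{5}{\left(7 - \left(-1 - 13\right)^{2}\right)^{\frac{3}{2}}} = - \frac{5}{\left(7 - \left(-14\right)^{2}\right)^{\frac{3}{2}}} = - \frac{5}{\left(7 - 196\right)^{\frac{3}{2}}} = - \frac{5}{\left(-189\right)^{\frac{3}{2}}} = - \frac{5}{\left(-567\right) i \sqrt{21}} = - 5 \frac{i \sqrt{21}}{11907} = - \frac{5 i \sqrt{21}}{11907}$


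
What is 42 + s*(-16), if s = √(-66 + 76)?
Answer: 42 - 16*√10 ≈ -8.5964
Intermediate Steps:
s = √10 ≈ 3.1623
42 + s*(-16) = 42 + √10*(-16) = 42 - 16*√10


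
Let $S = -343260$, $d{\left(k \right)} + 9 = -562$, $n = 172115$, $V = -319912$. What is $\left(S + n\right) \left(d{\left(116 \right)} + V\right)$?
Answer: $54849063035$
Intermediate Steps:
$d{\left(k \right)} = -571$ ($d{\left(k \right)} = -9 - 562 = -571$)
$\left(S + n\right) \left(d{\left(116 \right)} + V\right) = \left(-343260 + 172115\right) \left(-571 - 319912\right) = \left(-171145\right) \left(-320483\right) = 54849063035$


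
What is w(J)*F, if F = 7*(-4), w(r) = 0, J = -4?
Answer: 0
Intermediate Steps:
F = -28
w(J)*F = 0*(-28) = 0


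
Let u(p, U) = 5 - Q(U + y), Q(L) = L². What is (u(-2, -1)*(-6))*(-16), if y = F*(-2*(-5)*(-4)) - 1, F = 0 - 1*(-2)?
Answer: -645024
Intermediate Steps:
F = 2 (F = 0 + 2 = 2)
y = -81 (y = 2*(-2*(-5)*(-4)) - 1 = 2*(10*(-4)) - 1 = 2*(-40) - 1 = -80 - 1 = -81)
u(p, U) = 5 - (-81 + U)² (u(p, U) = 5 - (U - 81)² = 5 - (-81 + U)²)
(u(-2, -1)*(-6))*(-16) = ((5 - (-81 - 1)²)*(-6))*(-16) = ((5 - 1*(-82)²)*(-6))*(-16) = ((5 - 1*6724)*(-6))*(-16) = ((5 - 6724)*(-6))*(-16) = -6719*(-6)*(-16) = 40314*(-16) = -645024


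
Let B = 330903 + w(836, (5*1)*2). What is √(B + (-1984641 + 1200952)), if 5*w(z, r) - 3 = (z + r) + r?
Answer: I*√11315355/5 ≈ 672.77*I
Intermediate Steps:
w(z, r) = ⅗ + z/5 + 2*r/5 (w(z, r) = ⅗ + ((z + r) + r)/5 = ⅗ + ((r + z) + r)/5 = ⅗ + (z + 2*r)/5 = ⅗ + (z/5 + 2*r/5) = ⅗ + z/5 + 2*r/5)
B = 1655374/5 (B = 330903 + (⅗ + (⅕)*836 + 2*((5*1)*2)/5) = 330903 + (⅗ + 836/5 + 2*(5*2)/5) = 330903 + (⅗ + 836/5 + (⅖)*10) = 330903 + (⅗ + 836/5 + 4) = 330903 + 859/5 = 1655374/5 ≈ 3.3108e+5)
√(B + (-1984641 + 1200952)) = √(1655374/5 + (-1984641 + 1200952)) = √(1655374/5 - 783689) = √(-2263071/5) = I*√11315355/5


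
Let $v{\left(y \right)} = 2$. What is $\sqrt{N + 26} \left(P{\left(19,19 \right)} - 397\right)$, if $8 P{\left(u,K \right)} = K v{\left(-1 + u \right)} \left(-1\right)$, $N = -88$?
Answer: $- \frac{1607 i \sqrt{62}}{4} \approx - 3163.4 i$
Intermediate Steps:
$P{\left(u,K \right)} = - \frac{K}{4}$ ($P{\left(u,K \right)} = \frac{K 2 \left(-1\right)}{8} = \frac{2 K \left(-1\right)}{8} = \frac{\left(-2\right) K}{8} = - \frac{K}{4}$)
$\sqrt{N + 26} \left(P{\left(19,19 \right)} - 397\right) = \sqrt{-88 + 26} \left(\left(- \frac{1}{4}\right) 19 - 397\right) = \sqrt{-62} \left(- \frac{19}{4} - 397\right) = i \sqrt{62} \left(- \frac{1607}{4}\right) = - \frac{1607 i \sqrt{62}}{4}$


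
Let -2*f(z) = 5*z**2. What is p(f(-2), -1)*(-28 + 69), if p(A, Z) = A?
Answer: -410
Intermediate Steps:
f(z) = -5*z**2/2
p(f(-2), -1)*(-28 + 69) = (-5/2*(-2)**2)*(-28 + 69) = -5/2*4*41 = -10*41 = -410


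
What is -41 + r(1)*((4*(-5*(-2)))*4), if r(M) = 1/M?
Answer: 119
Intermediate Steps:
r(M) = 1/M
-41 + r(1)*((4*(-5*(-2)))*4) = -41 + ((4*(-5*(-2)))*4)/1 = -41 + 1*((4*10)*4) = -41 + 1*(40*4) = -41 + 1*160 = -41 + 160 = 119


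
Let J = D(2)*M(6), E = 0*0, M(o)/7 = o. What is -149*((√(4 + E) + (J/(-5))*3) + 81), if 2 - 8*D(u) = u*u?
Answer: -133057/10 ≈ -13306.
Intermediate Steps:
M(o) = 7*o
E = 0
D(u) = ¼ - u²/8 (D(u) = ¼ - u*u/8 = ¼ - u²/8)
J = -21/2 (J = (¼ - ⅛*2²)*(7*6) = (¼ - ⅛*4)*42 = (¼ - ½)*42 = -¼*42 = -21/2 ≈ -10.500)
-149*((√(4 + E) + (J/(-5))*3) + 81) = -149*((√(4 + 0) - 21/2/(-5)*3) + 81) = -149*((√4 - 21/2*(-⅕)*3) + 81) = -149*((2 + (21/10)*3) + 81) = -149*((2 + 63/10) + 81) = -149*(83/10 + 81) = -149*893/10 = -133057/10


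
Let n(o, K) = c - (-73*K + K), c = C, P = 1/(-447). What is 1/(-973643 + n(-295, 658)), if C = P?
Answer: -447/414041350 ≈ -1.0796e-6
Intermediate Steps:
P = -1/447 ≈ -0.0022371
C = -1/447 ≈ -0.0022371
c = -1/447 ≈ -0.0022371
n(o, K) = -1/447 + 72*K (n(o, K) = -1/447 - (-73*K + K) = -1/447 - (-72)*K = -1/447 + 72*K)
1/(-973643 + n(-295, 658)) = 1/(-973643 + (-1/447 + 72*658)) = 1/(-973643 + (-1/447 + 47376)) = 1/(-973643 + 21177071/447) = 1/(-414041350/447) = -447/414041350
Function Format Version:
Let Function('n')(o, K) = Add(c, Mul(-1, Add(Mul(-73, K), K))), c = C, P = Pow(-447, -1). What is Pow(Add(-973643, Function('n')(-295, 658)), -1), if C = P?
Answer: Rational(-447, 414041350) ≈ -1.0796e-6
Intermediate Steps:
P = Rational(-1, 447) ≈ -0.0022371
C = Rational(-1, 447) ≈ -0.0022371
c = Rational(-1, 447) ≈ -0.0022371
Function('n')(o, K) = Add(Rational(-1, 447), Mul(72, K)) (Function('n')(o, K) = Add(Rational(-1, 447), Mul(-1, Add(Mul(-73, K), K))) = Add(Rational(-1, 447), Mul(-1, Mul(-72, K))) = Add(Rational(-1, 447), Mul(72, K)))
Pow(Add(-973643, Function('n')(-295, 658)), -1) = Pow(Add(-973643, Add(Rational(-1, 447), Mul(72, 658))), -1) = Pow(Add(-973643, Add(Rational(-1, 447), 47376)), -1) = Pow(Add(-973643, Rational(21177071, 447)), -1) = Pow(Rational(-414041350, 447), -1) = Rational(-447, 414041350)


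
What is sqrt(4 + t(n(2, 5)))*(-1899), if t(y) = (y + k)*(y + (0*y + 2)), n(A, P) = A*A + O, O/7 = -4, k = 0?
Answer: -3798*sqrt(133) ≈ -43801.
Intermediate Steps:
O = -28 (O = 7*(-4) = -28)
n(A, P) = -28 + A**2 (n(A, P) = A*A - 28 = A**2 - 28 = -28 + A**2)
t(y) = y*(2 + y) (t(y) = (y + 0)*(y + (0*y + 2)) = y*(y + (0 + 2)) = y*(y + 2) = y*(2 + y))
sqrt(4 + t(n(2, 5)))*(-1899) = sqrt(4 + (-28 + 2**2)*(2 + (-28 + 2**2)))*(-1899) = sqrt(4 + (-28 + 4)*(2 + (-28 + 4)))*(-1899) = sqrt(4 - 24*(2 - 24))*(-1899) = sqrt(4 - 24*(-22))*(-1899) = sqrt(4 + 528)*(-1899) = sqrt(532)*(-1899) = (2*sqrt(133))*(-1899) = -3798*sqrt(133)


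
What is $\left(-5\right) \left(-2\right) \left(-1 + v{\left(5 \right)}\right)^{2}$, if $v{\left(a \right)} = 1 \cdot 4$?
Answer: $90$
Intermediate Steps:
$v{\left(a \right)} = 4$
$\left(-5\right) \left(-2\right) \left(-1 + v{\left(5 \right)}\right)^{2} = \left(-5\right) \left(-2\right) \left(-1 + 4\right)^{2} = 10 \cdot 3^{2} = 10 \cdot 9 = 90$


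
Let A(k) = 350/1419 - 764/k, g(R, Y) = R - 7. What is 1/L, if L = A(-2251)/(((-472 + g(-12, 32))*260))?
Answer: -203883807270/935983 ≈ -2.1783e+5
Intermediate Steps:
g(R, Y) = -7 + R
A(k) = 350/1419 - 764/k (A(k) = 350*(1/1419) - 764/k = 350/1419 - 764/k)
L = -935983/203883807270 (L = (350/1419 - 764/(-2251))/(((-472 + (-7 - 12))*260)) = (350/1419 - 764*(-1/2251))/(((-472 - 19)*260)) = (350/1419 + 764/2251)/((-491*260)) = (1871966/3194169)/(-127660) = (1871966/3194169)*(-1/127660) = -935983/203883807270 ≈ -4.5908e-6)
1/L = 1/(-935983/203883807270) = -203883807270/935983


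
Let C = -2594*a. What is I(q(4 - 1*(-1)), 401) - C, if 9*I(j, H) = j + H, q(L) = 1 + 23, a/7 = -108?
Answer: -17649151/9 ≈ -1.9610e+6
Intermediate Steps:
a = -756 (a = 7*(-108) = -756)
q(L) = 24
I(j, H) = H/9 + j/9 (I(j, H) = (j + H)/9 = (H + j)/9 = H/9 + j/9)
C = 1961064 (C = -2594*(-756) = 1961064)
I(q(4 - 1*(-1)), 401) - C = ((1/9)*401 + (1/9)*24) - 1*1961064 = (401/9 + 8/3) - 1961064 = 425/9 - 1961064 = -17649151/9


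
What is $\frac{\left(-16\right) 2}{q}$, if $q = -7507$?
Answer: $\frac{32}{7507} \approx 0.0042627$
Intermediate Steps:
$\frac{\left(-16\right) 2}{q} = \frac{\left(-16\right) 2}{-7507} = \left(-32\right) \left(- \frac{1}{7507}\right) = \frac{32}{7507}$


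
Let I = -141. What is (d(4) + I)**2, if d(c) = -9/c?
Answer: 328329/16 ≈ 20521.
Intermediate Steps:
(d(4) + I)**2 = (-9/4 - 141)**2 = (-573/4)**2 = 328329/16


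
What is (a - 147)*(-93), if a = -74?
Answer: 20553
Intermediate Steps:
(a - 147)*(-93) = (-74 - 147)*(-93) = -221*(-93) = 20553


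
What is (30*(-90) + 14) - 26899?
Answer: -29585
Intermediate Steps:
(30*(-90) + 14) - 26899 = (-2700 + 14) - 26899 = -2686 - 26899 = -29585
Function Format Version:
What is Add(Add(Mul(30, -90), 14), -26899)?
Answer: -29585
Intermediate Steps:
Add(Add(Mul(30, -90), 14), -26899) = Add(Add(-2700, 14), -26899) = Add(-2686, -26899) = -29585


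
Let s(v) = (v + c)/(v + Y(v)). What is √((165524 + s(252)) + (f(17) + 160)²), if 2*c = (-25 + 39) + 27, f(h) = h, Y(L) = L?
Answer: √1388998583/84 ≈ 443.68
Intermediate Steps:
c = 41/2 (c = ((-25 + 39) + 27)/2 = (14 + 27)/2 = (½)*41 = 41/2 ≈ 20.500)
s(v) = (41/2 + v)/(2*v) (s(v) = (v + 41/2)/(v + v) = (41/2 + v)/((2*v)) = (41/2 + v)*(1/(2*v)) = (41/2 + v)/(2*v))
√((165524 + s(252)) + (f(17) + 160)²) = √((165524 + (¼)*(41 + 2*252)/252) + (17 + 160)²) = √((165524 + (¼)*(1/252)*(41 + 504)) + 177²) = √((165524 + (¼)*(1/252)*545) + 31329) = √((165524 + 545/1008) + 31329) = √(166848737/1008 + 31329) = √(198428369/1008) = √1388998583/84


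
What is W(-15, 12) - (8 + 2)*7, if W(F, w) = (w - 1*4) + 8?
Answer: -54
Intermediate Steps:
W(F, w) = 4 + w (W(F, w) = (w - 4) + 8 = (-4 + w) + 8 = 4 + w)
W(-15, 12) - (8 + 2)*7 = (4 + 12) - (8 + 2)*7 = 16 - 10*7 = 16 - 1*70 = 16 - 70 = -54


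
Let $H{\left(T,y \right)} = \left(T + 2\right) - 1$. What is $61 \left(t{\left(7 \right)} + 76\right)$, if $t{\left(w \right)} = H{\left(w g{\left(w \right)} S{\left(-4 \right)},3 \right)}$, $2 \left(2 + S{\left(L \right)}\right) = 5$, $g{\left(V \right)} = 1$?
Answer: $\frac{9821}{2} \approx 4910.5$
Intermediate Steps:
$S{\left(L \right)} = \frac{1}{2}$ ($S{\left(L \right)} = -2 + \frac{1}{2} \cdot 5 = -2 + \frac{5}{2} = \frac{1}{2}$)
$H{\left(T,y \right)} = 1 + T$ ($H{\left(T,y \right)} = \left(2 + T\right) - 1 = 1 + T$)
$t{\left(w \right)} = 1 + \frac{w}{2}$ ($t{\left(w \right)} = 1 + w 1 \cdot \frac{1}{2} = 1 + w \frac{1}{2} = 1 + \frac{w}{2}$)
$61 \left(t{\left(7 \right)} + 76\right) = 61 \left(\left(1 + \frac{1}{2} \cdot 7\right) + 76\right) = 61 \left(\left(1 + \frac{7}{2}\right) + 76\right) = 61 \left(\frac{9}{2} + 76\right) = 61 \cdot \frac{161}{2} = \frac{9821}{2}$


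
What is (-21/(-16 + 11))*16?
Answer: 336/5 ≈ 67.200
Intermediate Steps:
(-21/(-16 + 11))*16 = (-21/(-5))*16 = -1/5*(-21)*16 = (21/5)*16 = 336/5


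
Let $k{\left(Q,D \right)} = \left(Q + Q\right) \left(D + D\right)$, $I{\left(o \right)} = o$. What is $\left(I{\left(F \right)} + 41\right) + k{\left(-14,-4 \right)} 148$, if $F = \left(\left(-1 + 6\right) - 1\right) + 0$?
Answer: $33197$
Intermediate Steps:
$F = 4$ ($F = \left(5 - 1\right) + 0 = 4 + 0 = 4$)
$k{\left(Q,D \right)} = 4 D Q$ ($k{\left(Q,D \right)} = 2 Q 2 D = 4 D Q$)
$\left(I{\left(F \right)} + 41\right) + k{\left(-14,-4 \right)} 148 = \left(4 + 41\right) + 4 \left(-4\right) \left(-14\right) 148 = 45 + 224 \cdot 148 = 45 + 33152 = 33197$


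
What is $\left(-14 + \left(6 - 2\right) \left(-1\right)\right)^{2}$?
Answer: $324$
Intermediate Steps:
$\left(-14 + \left(6 - 2\right) \left(-1\right)\right)^{2} = \left(-14 + 4 \left(-1\right)\right)^{2} = \left(-14 - 4\right)^{2} = \left(-18\right)^{2} = 324$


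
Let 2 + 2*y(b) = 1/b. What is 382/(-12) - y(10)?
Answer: -1853/60 ≈ -30.883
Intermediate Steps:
y(b) = -1 + 1/(2*b)
382/(-12) - y(10) = 382/(-12) - (½ - 1*10)/10 = 382*(-1/12) - (½ - 10)/10 = -191/6 - (-19)/(10*2) = -191/6 - 1*(-19/20) = -191/6 + 19/20 = -1853/60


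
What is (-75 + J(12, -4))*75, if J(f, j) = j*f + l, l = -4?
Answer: -9525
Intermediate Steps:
J(f, j) = -4 + f*j (J(f, j) = j*f - 4 = f*j - 4 = -4 + f*j)
(-75 + J(12, -4))*75 = (-75 + (-4 + 12*(-4)))*75 = (-75 + (-4 - 48))*75 = (-75 - 52)*75 = -127*75 = -9525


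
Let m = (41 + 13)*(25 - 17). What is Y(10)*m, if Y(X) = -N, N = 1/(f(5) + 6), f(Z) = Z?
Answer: -432/11 ≈ -39.273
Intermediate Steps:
m = 432 (m = 54*8 = 432)
N = 1/11 (N = 1/(5 + 6) = 1/11 ≈ 0.090909)
Y(X) = -1/11 (Y(X) = -1*1/11 = -1/11)
Y(10)*m = -1/11*432 = -432/11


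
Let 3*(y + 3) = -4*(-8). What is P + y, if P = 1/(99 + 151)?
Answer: 5753/750 ≈ 7.6707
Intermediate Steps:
P = 1/250 ≈ 0.0040000
y = 23/3 (y = -3 + (-4*(-8))/3 = -3 + (1/3)*32 = -3 + 32/3 = 23/3 ≈ 7.6667)
P + y = 1/250 + 23/3 = 5753/750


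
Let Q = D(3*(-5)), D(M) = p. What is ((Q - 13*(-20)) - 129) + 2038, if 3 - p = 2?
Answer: 2170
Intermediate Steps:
p = 1 (p = 3 - 1*2 = 3 - 2 = 1)
D(M) = 1
Q = 1
((Q - 13*(-20)) - 129) + 2038 = ((1 - 13*(-20)) - 129) + 2038 = ((1 + 260) - 129) + 2038 = (261 - 129) + 2038 = 132 + 2038 = 2170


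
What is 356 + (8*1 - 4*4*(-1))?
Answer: 380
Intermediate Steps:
356 + (8*1 - 4*4*(-1)) = 356 + (8 - 16*(-1)) = 356 + (8 + 16) = 356 + 24 = 380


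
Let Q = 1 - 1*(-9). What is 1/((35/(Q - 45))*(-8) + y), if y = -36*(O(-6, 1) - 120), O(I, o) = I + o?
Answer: 1/4508 ≈ 0.00022183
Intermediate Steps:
Q = 10 (Q = 1 + 9 = 10)
y = 4500 (y = -36*((-6 + 1) - 120) = -36*(-5 - 120) = -36*(-125) = 4500)
1/((35/(Q - 45))*(-8) + y) = 1/((35/(10 - 45))*(-8) + 4500) = 1/((35/(-35))*(-8) + 4500) = 1/(-1/35*35*(-8) + 4500) = 1/(-1*(-8) + 4500) = 1/(8 + 4500) = 1/4508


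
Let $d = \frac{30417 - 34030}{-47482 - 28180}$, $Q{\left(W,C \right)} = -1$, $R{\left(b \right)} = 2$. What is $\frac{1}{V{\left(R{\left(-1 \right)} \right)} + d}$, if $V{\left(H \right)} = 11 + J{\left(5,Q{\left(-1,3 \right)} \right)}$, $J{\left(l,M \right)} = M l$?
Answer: $\frac{75662}{457585} \approx 0.16535$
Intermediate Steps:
$d = \frac{3613}{75662}$ ($d = - \frac{3613}{-75662} = \left(-3613\right) \left(- \frac{1}{75662}\right) = \frac{3613}{75662} \approx 0.047752$)
$V{\left(H \right)} = 6$ ($V{\left(H \right)} = 11 - 5 = 6$)
$\frac{1}{V{\left(R{\left(-1 \right)} \right)} + d} = \frac{1}{6 + \frac{3613}{75662}} = \frac{1}{\frac{457585}{75662}} = \frac{75662}{457585}$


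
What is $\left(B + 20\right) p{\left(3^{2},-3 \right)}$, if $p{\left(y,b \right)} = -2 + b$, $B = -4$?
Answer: $-80$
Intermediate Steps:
$\left(B + 20\right) p{\left(3^{2},-3 \right)} = \left(-4 + 20\right) \left(-2 - 3\right) = 16 \left(-5\right) = -80$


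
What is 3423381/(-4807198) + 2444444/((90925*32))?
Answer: 223782118789/1748377912600 ≈ 0.12799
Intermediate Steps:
3423381/(-4807198) + 2444444/((90925*32)) = 3423381*(-1/4807198) + 2444444/2909600 = -3423381/4807198 + 2444444*(1/2909600) = -3423381/4807198 + 611111/727400 = 223782118789/1748377912600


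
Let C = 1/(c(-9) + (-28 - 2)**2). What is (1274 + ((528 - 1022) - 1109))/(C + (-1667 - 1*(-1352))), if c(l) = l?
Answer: 293139/280664 ≈ 1.0444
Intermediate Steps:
C = 1/891 (C = 1/(-9 + (-28 - 2)**2) = 1/(-9 + (-30)**2) = 1/(-9 + 900) = 1/891 ≈ 0.0011223)
(1274 + ((528 - 1022) - 1109))/(C + (-1667 - 1*(-1352))) = (1274 + ((528 - 1022) - 1109))/(1/891 + (-1667 - 1*(-1352))) = (1274 + (-494 - 1109))/(1/891 + (-1667 + 1352)) = (1274 - 1603)/(1/891 - 315) = -329/(-280664/891) = -329*(-891/280664) = 293139/280664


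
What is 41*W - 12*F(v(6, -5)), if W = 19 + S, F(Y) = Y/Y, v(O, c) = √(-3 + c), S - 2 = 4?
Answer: 1013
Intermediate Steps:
S = 6 (S = 2 + 4 = 6)
F(Y) = 1
W = 25 (W = 19 + 6 = 25)
41*W - 12*F(v(6, -5)) = 41*25 - 12*1 = 1025 - 12 = 1013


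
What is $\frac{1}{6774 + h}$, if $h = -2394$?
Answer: $\frac{1}{4380} \approx 0.00022831$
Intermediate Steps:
$\frac{1}{6774 + h} = \frac{1}{6774 - 2394} = \frac{1}{4380}$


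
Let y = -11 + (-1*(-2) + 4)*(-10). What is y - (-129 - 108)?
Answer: 166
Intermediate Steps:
y = -71 (y = -11 + (2 + 4)*(-10) = -11 + 6*(-10) = -11 - 60 = -71)
y - (-129 - 108) = -71 - (-129 - 108) = -71 - 1*(-237) = -71 + 237 = 166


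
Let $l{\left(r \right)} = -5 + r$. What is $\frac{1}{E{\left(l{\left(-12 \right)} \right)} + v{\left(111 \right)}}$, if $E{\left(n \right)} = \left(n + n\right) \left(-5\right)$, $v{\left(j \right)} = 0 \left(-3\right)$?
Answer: $\frac{1}{170} \approx 0.0058824$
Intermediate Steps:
$v{\left(j \right)} = 0$
$E{\left(n \right)} = - 10 n$ ($E{\left(n \right)} = 2 n \left(-5\right) = - 10 n$)
$\frac{1}{E{\left(l{\left(-12 \right)} \right)} + v{\left(111 \right)}} = \frac{1}{- 10 \left(-5 - 12\right) + 0} = \frac{1}{\left(-10\right) \left(-17\right) + 0} = \frac{1}{170 + 0} = \frac{1}{170}$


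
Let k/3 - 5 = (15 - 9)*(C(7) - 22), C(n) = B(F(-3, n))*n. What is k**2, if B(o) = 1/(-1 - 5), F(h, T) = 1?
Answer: 161604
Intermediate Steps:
B(o) = -1/6 (B(o) = 1/(-6) = -1/6)
C(n) = -n/6
k = -402 (k = 15 + 3*((15 - 9)*(-1/6*7 - 22)) = 15 + 3*(6*(-7/6 - 22)) = 15 + 3*(6*(-139/6)) = 15 + 3*(-139) = 15 - 417 = -402)
k**2 = (-402)**2 = 161604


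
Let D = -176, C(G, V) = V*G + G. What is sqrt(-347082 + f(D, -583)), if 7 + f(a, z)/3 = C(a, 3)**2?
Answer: sqrt(1139745) ≈ 1067.6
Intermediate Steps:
C(G, V) = G + G*V (C(G, V) = G*V + G = G + G*V)
f(a, z) = -21 + 48*a**2 (f(a, z) = -21 + 3*(a*(1 + 3))**2 = -21 + 3*(a*4)**2 = -21 + 3*(4*a)**2 = -21 + 3*(16*a**2) = -21 + 48*a**2)
sqrt(-347082 + f(D, -583)) = sqrt(-347082 + (-21 + 48*(-176)**2)) = sqrt(-347082 + (-21 + 48*30976)) = sqrt(-347082 + (-21 + 1486848)) = sqrt(-347082 + 1486827) = sqrt(1139745)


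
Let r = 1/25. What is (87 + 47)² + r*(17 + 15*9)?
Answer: 449052/25 ≈ 17962.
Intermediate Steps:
r = 1/25 ≈ 0.040000
(87 + 47)² + r*(17 + 15*9) = (87 + 47)² + (17 + 15*9)/25 = 134² + (17 + 135)/25 = 17956 + (1/25)*152 = 17956 + 152/25 = 449052/25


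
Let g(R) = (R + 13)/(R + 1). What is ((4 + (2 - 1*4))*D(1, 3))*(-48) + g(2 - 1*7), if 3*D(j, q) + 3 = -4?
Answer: 222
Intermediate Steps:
D(j, q) = -7/3 (D(j, q) = -1 + (1/3)*(-4) = -1 - 4/3 = -7/3)
g(R) = (13 + R)/(1 + R)
((4 + (2 - 1*4))*D(1, 3))*(-48) + g(2 - 1*7) = ((4 + (2 - 1*4))*(-7/3))*(-48) + (13 + (2 - 1*7))/(1 + (2 - 1*7)) = ((4 + (2 - 4))*(-7/3))*(-48) + (13 + (2 - 7))/(1 + (2 - 7)) = ((4 - 2)*(-7/3))*(-48) + (13 - 5)/(1 - 5) = (2*(-7/3))*(-48) + 8/(-4) = -14/3*(-48) - 1/4*8 = 224 - 2 = 222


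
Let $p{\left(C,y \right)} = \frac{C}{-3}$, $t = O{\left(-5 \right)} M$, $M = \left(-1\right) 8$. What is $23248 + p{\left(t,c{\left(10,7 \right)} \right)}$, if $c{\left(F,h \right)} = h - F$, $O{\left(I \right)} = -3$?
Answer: $23240$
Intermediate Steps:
$M = -8$
$t = 24$ ($t = \left(-3\right) \left(-8\right) = 24$)
$p{\left(C,y \right)} = - \frac{C}{3}$ ($p{\left(C,y \right)} = C \left(- \frac{1}{3}\right) = - \frac{C}{3}$)
$23248 + p{\left(t,c{\left(10,7 \right)} \right)} = 23248 - 8 = 23240$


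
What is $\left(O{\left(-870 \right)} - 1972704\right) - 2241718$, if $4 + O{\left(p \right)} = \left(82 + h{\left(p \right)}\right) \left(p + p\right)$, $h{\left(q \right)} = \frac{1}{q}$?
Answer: $-4357104$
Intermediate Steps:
$O{\left(p \right)} = -4 + 2 p \left(82 + \frac{1}{p}\right)$ ($O{\left(p \right)} = -4 + \left(82 + \frac{1}{p}\right) \left(p + p\right) = -4 + \left(82 + \frac{1}{p}\right) 2 p = -4 + 2 p \left(82 + \frac{1}{p}\right)$)
$\left(O{\left(-870 \right)} - 1972704\right) - 2241718 = \left(\left(-2 + 164 \left(-870\right)\right) - 1972704\right) - 2241718 = \left(\left(-2 - 142680\right) - 1972704\right) - 2241718 = \left(-142682 - 1972704\right) - 2241718 = -2115386 - 2241718 = -4357104$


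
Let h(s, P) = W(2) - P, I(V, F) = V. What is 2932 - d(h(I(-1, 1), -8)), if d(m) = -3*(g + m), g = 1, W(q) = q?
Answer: 2965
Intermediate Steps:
h(s, P) = 2 - P
d(m) = -3 - 3*m (d(m) = -3*(1 + m) = -3 - 3*m)
2932 - d(h(I(-1, 1), -8)) = 2932 - (-3 - 3*(2 - 1*(-8))) = 2932 - (-3 - 3*(2 + 8)) = 2932 - (-3 - 3*10) = 2932 - (-3 - 30) = 2932 - 1*(-33) = 2932 + 33 = 2965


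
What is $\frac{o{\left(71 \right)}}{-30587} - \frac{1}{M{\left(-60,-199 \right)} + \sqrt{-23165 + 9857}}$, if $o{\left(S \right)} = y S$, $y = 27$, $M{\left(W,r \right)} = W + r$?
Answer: $- \frac{146183680}{2458858343} + \frac{2 i \sqrt{3327}}{80389} \approx -0.059452 + 0.001435 i$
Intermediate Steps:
$o{\left(S \right)} = 27 S$
$\frac{o{\left(71 \right)}}{-30587} - \frac{1}{M{\left(-60,-199 \right)} + \sqrt{-23165 + 9857}} = \frac{27 \cdot 71}{-30587} - \frac{1}{\left(-60 - 199\right) + \sqrt{-23165 + 9857}} = 1917 \left(- \frac{1}{30587}\right) - \frac{1}{-259 + \sqrt{-13308}} = - \frac{1917}{30587} - \frac{1}{-259 + 2 i \sqrt{3327}}$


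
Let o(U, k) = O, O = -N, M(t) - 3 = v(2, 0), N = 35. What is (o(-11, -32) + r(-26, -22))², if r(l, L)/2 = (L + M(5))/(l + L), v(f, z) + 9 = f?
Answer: 165649/144 ≈ 1150.3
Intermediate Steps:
v(f, z) = -9 + f
M(t) = -4 (M(t) = 3 + (-9 + 2) = 3 - 7 = -4)
r(l, L) = 2*(-4 + L)/(L + l) (r(l, L) = 2*((L - 4)/(l + L)) = 2*((-4 + L)/(L + l)) = 2*(-4 + L)/(L + l))
O = -35 (O = -1*35 = -35)
o(U, k) = -35
(o(-11, -32) + r(-26, -22))² = (-35 + 2*(-4 - 22)/(-22 - 26))² = (-35 + 2*(-26)/(-48))² = (-35 + 2*(-1/48)*(-26))² = (-35 + 13/12)² = (-407/12)² = 165649/144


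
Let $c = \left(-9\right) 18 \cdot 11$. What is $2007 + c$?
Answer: $225$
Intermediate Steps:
$c = -1782$ ($c = \left(-162\right) 11 = -1782$)
$2007 + c = 2007 - 1782 = 225$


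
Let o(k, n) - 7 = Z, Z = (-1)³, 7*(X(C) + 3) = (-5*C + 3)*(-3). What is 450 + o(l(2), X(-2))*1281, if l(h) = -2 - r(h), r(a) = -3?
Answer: 8136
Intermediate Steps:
X(C) = -30/7 + 15*C/7 (X(C) = -3 + ((-5*C + 3)*(-3))/7 = -3 + ((3 - 5*C)*(-3))/7 = -3 + (-9 + 15*C)/7 = -3 + (-9/7 + 15*C/7) = -30/7 + 15*C/7)
l(h) = 1 (l(h) = -2 - 1*(-3) = -2 + 3 = 1)
Z = -1
o(k, n) = 6 (o(k, n) = 7 - 1 = 6)
450 + o(l(2), X(-2))*1281 = 450 + 6*1281 = 450 + 7686 = 8136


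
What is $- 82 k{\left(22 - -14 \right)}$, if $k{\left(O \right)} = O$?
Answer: $-2952$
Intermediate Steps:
$- 82 k{\left(22 - -14 \right)} = - 82 \left(22 - -14\right) = - 82 \left(22 + 14\right) = \left(-82\right) 36 = -2952$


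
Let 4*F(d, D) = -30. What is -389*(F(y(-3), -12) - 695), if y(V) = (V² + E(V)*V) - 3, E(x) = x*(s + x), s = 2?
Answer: 546545/2 ≈ 2.7327e+5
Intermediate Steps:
E(x) = x*(2 + x)
y(V) = -3 + V² + V²*(2 + V) (y(V) = (V² + (V*(2 + V))*V) - 3 = (V² + V²*(2 + V)) - 3 = -3 + V² + V²*(2 + V))
F(d, D) = -15/2 (F(d, D) = (¼)*(-30) = -15/2)
-389*(F(y(-3), -12) - 695) = -389*(-15/2 - 695) = -389*(-1405/2) = 546545/2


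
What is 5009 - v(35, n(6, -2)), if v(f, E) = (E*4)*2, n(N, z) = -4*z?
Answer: 4945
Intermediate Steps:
v(f, E) = 8*E (v(f, E) = (4*E)*2 = 8*E)
5009 - v(35, n(6, -2)) = 5009 - 8*(-4*(-2)) = 5009 - 8*8 = 5009 - 1*64 = 5009 - 64 = 4945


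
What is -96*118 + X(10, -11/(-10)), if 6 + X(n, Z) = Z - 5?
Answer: -113379/10 ≈ -11338.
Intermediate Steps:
X(n, Z) = -11 + Z (X(n, Z) = -6 + (Z - 5) = -6 + (-5 + Z) = -11 + Z)
-96*118 + X(10, -11/(-10)) = -96*118 + (-11 - 11/(-10)) = -11328 + (-11 - 11*(-⅒)) = -11328 + (-11 + 11/10) = -11328 - 99/10 = -113379/10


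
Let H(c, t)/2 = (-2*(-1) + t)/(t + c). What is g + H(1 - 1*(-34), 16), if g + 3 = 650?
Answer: 11011/17 ≈ 647.71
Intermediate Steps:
g = 647 (g = -3 + 650 = 647)
H(c, t) = 2*(2 + t)/(c + t) (H(c, t) = 2*((-2*(-1) + t)/(t + c)) = 2*((2 + t)/(c + t)) = 2*(2 + t)/(c + t))
g + H(1 - 1*(-34), 16) = 647 + 2*(2 + 16)/((1 - 1*(-34)) + 16) = 647 + 2*18/((1 + 34) + 16) = 647 + 2*18/(35 + 16) = 647 + 2*18/51 = 647 + 2*(1/51)*18 = 647 + 12/17 = 11011/17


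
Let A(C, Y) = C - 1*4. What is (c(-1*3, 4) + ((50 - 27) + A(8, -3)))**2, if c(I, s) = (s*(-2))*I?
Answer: 2601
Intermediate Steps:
A(C, Y) = -4 + C (A(C, Y) = C - 4 = -4 + C)
c(I, s) = -2*I*s (c(I, s) = (-2*s)*I = -2*I*s)
(c(-1*3, 4) + ((50 - 27) + A(8, -3)))**2 = (-2*(-1*3)*4 + ((50 - 27) + (-4 + 8)))**2 = (-2*(-3)*4 + (23 + 4))**2 = (24 + 27)**2 = 51**2 = 2601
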